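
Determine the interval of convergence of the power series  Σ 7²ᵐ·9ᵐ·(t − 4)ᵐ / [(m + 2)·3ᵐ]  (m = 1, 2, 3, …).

[587/147, 589/147)

Apply the ratio test: |a_{m+1}| / |a_m| = [(m + 2)/((m+1) + 2)] · 49·9/3, which tends to 147 as m → ∞.
Thus R = 1/(147) = 1/147.
At t = 589/147: comparison with the harmonic series Σ 1/m shows the series diverges.
Endpoint t = 587/147: an alternating series whose terms decrease to 0 in absolute value, so it converges by the Leibniz criterion.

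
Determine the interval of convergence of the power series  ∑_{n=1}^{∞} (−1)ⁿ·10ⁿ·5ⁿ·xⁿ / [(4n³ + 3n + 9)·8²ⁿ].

[-32/25, 32/25]

The ratio of consecutive coefficients is [(4n³ + 3n + 9)/(4(n+1)³ + 3(n+1) + 9)] · 10·5/64 → 25/32.
The series converges when 25/32 · |x| < 1, giving R = 32/25.
Endpoint x = 32/25: absolute convergence follows by limit comparison with Σ 1/n³.
When x = -32/25, absolute convergence follows by limit comparison with Σ 1/n³.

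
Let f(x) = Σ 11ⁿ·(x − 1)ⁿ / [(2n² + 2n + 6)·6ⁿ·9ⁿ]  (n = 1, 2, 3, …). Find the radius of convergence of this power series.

Apply the ratio test: |a_{n+1}| / |a_n| = [(2n² + 2n + 6)/(2(n+1)² + 2(n+1) + 6)] · 11/(6·9), which tends to 11/54 as n → ∞.
Convergence for |x − 1| · 11/54 < 1, i.e. |x − 1| < 54/11. So R = 54/11.

R = 54/11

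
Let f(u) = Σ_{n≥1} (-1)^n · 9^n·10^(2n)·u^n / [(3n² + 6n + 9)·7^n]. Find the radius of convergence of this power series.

Ratio test: |a_{n+1}/a_n| = [(3n² + 6n + 9)/(3(n+1)² + 6(n+1) + 9)] · 9·100/7 → 900/7 as n → ∞.
Hence the series converges for |u| < 1/(900/7) = 7/900, so the radius of convergence is 7/900.

R = 7/900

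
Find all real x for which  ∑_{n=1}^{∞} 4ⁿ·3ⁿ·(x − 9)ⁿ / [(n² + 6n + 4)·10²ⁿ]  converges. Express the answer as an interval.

Apply the ratio test: |a_{n+1}| / |a_n| = [(n² + 6n + 4)/((n+1)² + 6(n+1) + 4)] · 4·3/100, which tends to 3/25 as n → ∞.
Hence the series converges for |x − 9| < 1/(3/25) = 25/3, so the radius of convergence is 25/3.
Endpoint x = 52/3: absolute convergence follows by limit comparison with Σ 1/n².
At x = 2/3: the series is dominated by a constant times Σ 1/n², which converges (p = 2 > 1).

[2/3, 52/3]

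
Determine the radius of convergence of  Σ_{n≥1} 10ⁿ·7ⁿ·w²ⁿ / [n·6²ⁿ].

R = 3√70/35

Ratio test: |a_{n+1}/a_n| = [n/(n+1)] · 10·7/36 → 35/18 as n → ∞.
Writing y = w², the series in y has radius 18/35, so |w| < √(18/35) and R = 3√70/35.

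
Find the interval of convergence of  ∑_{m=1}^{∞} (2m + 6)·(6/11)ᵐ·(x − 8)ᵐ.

Ratio test: |a_{m+1}/a_m| = [(2(m+1) + 6)/(2m + 6)] · 6/11 → 6/11 as m → ∞.
Thus R = 1/(6/11) = 11/6.
Endpoint x = 59/6: the m-th term does not approach 0; divergence by the term test.
When x = 37/6, the terms have absolute value of order m, which does not tend to 0, so the series diverges by the divergence test.

(37/6, 59/6)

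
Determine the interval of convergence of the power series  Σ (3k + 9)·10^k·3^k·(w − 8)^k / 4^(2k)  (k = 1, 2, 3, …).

(112/15, 128/15)

Ratio test: |a_{k+1}/a_k| = [(3(k+1) + 9)/(3k + 9)] · 10·3/16 → 15/8 as k → ∞.
Thus R = 1/(15/8) = 8/15.
At w = 128/15: the terms have absolute value of order k, which does not tend to 0, so the series diverges by the divergence test.
When w = 112/15, the k-th term does not approach 0; divergence by the term test.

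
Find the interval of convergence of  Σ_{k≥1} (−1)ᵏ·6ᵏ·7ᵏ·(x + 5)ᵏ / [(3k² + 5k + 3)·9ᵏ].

Ratio test: |a_{k+1}/a_k| = [(3k² + 5k + 3)/(3(k+1)² + 5(k+1) + 3)] · 6·7/9 → 14/3 as k → ∞.
Thus R = 1/(14/3) = 3/14.
At x = -67/14: the series is dominated by a constant times Σ 1/k², which converges (p = 2 > 1).
Check x = -73/14: the series is dominated by a constant times Σ 1/k², which converges (p = 2 > 1).

[-73/14, -67/14]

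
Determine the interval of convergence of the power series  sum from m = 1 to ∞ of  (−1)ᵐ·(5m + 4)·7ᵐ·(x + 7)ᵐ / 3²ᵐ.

By the ratio test, |a_{m+1}/a_m| = [(5(m+1) + 4)/(5m + 4)] · 7/9 → 7/9.
Thus R = 1/(7/9) = 9/7.
Check x = -40/7: the m-th term does not approach 0; divergence by the term test.
At x = -58/7: the terms have absolute value of order m, which does not tend to 0, so the series diverges by the divergence test.

(-58/7, -40/7)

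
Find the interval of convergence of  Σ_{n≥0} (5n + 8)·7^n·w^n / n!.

(−∞, ∞)

By the ratio test, |a_{n+1}/a_n| = (5(n+1) + 8)/(5n + 8) · 7 · 1/(n+1) → 0.
The ratio tends to 0 regardless of w, hence R = ∞.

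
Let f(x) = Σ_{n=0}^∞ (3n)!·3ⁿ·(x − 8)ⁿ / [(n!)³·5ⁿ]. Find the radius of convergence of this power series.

R = 5/81

Apply the ratio test: |a_{n+1}| / |a_n| = (3n+1)·(3n+2)·(3n+3)/(n+1)³ · 3/5, which tends to 81/5 as n → ∞.
Hence the series converges for |x − 8| < 1/(81/5) = 5/81, so the radius of convergence is 5/81.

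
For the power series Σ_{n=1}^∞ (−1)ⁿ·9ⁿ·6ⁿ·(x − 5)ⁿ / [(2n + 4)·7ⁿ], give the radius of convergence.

R = 7/54

The ratio of consecutive coefficients is [(2n + 4)/(2(n+1) + 4)] · 9·6/7 → 54/7.
Convergence for |x − 5| · 54/7 < 1, i.e. |x − 5| < 7/54. So R = 7/54.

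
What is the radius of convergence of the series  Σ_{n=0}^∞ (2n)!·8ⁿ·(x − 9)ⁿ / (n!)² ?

R = 1/32

Ratio test: |a_{n+1}/a_n| = (2n+1)·(2n+2)/(n+1)² · 8 → 32 as n → ∞.
The series converges when 32 · |x − 9| < 1, giving R = 1/32.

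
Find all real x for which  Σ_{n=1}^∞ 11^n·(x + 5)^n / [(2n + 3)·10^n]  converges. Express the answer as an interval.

Ratio test: |a_{n+1}/a_n| = [(2n + 3)/(2(n+1) + 3)] · 11/10 → 11/10 as n → ∞.
Thus R = 1/(11/10) = 10/11.
Endpoint x = -45/11: the terms are asymptotic to a nonzero constant times 1/n, so the series diverges by limit comparison with Σ 1/n.
When x = -65/11, an alternating series whose terms decrease to 0 in absolute value, so it converges by the Leibniz criterion.

[-65/11, -45/11)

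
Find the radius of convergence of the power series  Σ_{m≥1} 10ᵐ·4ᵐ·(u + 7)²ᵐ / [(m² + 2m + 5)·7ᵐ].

Apply the ratio test: |a_{m+1}| / |a_m| = [(m² + 2m + 5)/((m+1)² + 2(m+1) + 5)] · 10·4/7, which tends to 40/7 as m → ∞.
Successive powers of (u + 7) differ by 2, so the series converges when |u + 7|² · 40/7 < 1, i.e. |u + 7| < √(7/40). So R = √70/20.

R = √70/20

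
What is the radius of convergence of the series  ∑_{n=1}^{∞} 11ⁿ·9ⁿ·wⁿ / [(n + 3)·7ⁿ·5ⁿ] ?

R = 35/99

Apply the ratio test: |a_{n+1}| / |a_n| = [(n + 3)/((n+1) + 3)] · 11·9/(7·5), which tends to 99/35 as n → ∞.
Convergence for |w| · 99/35 < 1, i.e. |w| < 35/99. So R = 35/99.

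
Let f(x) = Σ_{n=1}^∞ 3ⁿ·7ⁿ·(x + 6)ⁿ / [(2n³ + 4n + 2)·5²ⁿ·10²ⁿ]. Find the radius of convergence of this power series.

R = 2500/21

The ratio of consecutive coefficients is [(2n³ + 4n + 2)/(2(n+1)³ + 4(n+1) + 2)] · 3·7/(25·100) → 21/2500.
Thus R = 1/(21/2500) = 2500/21.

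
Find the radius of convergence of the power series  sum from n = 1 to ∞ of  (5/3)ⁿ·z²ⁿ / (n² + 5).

Apply the ratio test: |a_{n+1}| / |a_n| = [(n² + 5)/((n+1)² + 5)] · 5/3, which tends to 5/3 as n → ∞.
Since the exponent of z increases by 2 each term, convergence requires |z|² < 3/5, hence R = √15/5.

R = √15/5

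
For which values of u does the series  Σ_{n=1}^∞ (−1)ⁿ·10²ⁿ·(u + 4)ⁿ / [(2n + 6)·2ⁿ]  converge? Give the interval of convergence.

Apply the ratio test: |a_{n+1}| / |a_n| = [(2n + 6)/(2(n+1) + 6)] · 100/2, which tends to 50 as n → ∞.
Convergence for |u + 4| · 50 < 1, i.e. |u + 4| < 1/50. So R = 1/50.
At u = -199/50: convergence follows from the alternating series test (terms decrease monotonically to 0).
At u = -201/50: the terms are asymptotic to a nonzero constant times 1/n, so the series diverges by limit comparison with Σ 1/n.

(-201/50, -199/50]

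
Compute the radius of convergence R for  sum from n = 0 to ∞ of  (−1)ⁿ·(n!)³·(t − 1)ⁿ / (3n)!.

R = 27

By the ratio test, |a_{n+1}/a_n| = (n+1)³/[(3n+1)·(3n+2)·(3n+3)] → 1/27.
Thus R = 1/(1/27) = 27.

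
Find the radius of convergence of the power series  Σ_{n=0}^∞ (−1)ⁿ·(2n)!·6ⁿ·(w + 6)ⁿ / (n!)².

R = 1/24

The ratio of consecutive coefficients is (2n+1)·(2n+2)/(n+1)² · 6 → 24.
Hence the series converges for |w + 6| < 1/(24) = 1/24, so the radius of convergence is 1/24.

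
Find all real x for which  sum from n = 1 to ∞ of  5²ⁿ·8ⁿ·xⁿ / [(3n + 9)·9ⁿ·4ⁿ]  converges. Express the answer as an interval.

[-9/50, 9/50)

Ratio test: |a_{n+1}/a_n| = [(3n + 9)/(3(n+1) + 9)] · 25·8/(9·4) → 50/9 as n → ∞.
Hence the series converges for |x| < 1/(50/9) = 9/50, so the radius of convergence is 9/50.
Endpoint x = 9/50: comparison with the harmonic series Σ 1/n shows the series diverges.
At x = -9/50: an alternating series whose terms decrease to 0 in absolute value, so it converges by the Leibniz criterion.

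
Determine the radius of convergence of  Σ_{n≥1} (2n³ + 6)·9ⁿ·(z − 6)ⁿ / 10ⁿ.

By the ratio test, |a_{n+1}/a_n| = [(2(n+1)³ + 6)/(2n³ + 6)] · 9/10 → 9/10.
Hence the series converges for |z − 6| < 1/(9/10) = 10/9, so the radius of convergence is 10/9.

R = 10/9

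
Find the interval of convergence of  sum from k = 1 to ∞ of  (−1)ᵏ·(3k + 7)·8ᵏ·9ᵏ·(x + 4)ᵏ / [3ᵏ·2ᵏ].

The ratio of consecutive coefficients is [(3(k+1) + 7)/(3k + 7)] · 8·9/(3·2) → 12.
Hence the series converges for |x + 4| < 1/(12) = 1/12, so the radius of convergence is 1/12.
When x = -47/12, the k-th term does not approach 0; divergence by the term test.
Endpoint x = -49/12: the k-th term does not approach 0; divergence by the term test.

(-49/12, -47/12)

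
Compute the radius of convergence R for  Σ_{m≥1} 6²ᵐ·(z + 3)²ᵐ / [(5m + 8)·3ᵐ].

R = √3/6

By the ratio test, |a_{m+1}/a_m| = [(5m + 8)/(5(m+1) + 8)] · 36/3 → 12.
Since the exponent of (z + 3) increases by 2 each term, convergence requires |z + 3|² < 1/12, hence R = √3/6.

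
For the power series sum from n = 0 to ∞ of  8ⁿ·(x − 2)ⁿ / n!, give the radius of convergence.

R = ∞

Apply the ratio test: |a_{n+1}| / |a_n| = 8 · 1/(n+1), which tends to 0 as n → ∞.
The limit is 0, so the series converges for all x; R = ∞.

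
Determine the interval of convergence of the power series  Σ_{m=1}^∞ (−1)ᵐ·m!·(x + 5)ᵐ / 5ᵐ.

Ratio test: |a_{m+1}/a_m| = (m+1) · 1/5 → ∞ as m → ∞.
The terms grow without bound for any (x + 5) ≠ 0, so R = 0 (convergence only at x = -5).

{-5}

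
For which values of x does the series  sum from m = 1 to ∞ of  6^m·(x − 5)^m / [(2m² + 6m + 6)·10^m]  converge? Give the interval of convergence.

Apply the ratio test: |a_{m+1}| / |a_m| = [(2m² + 6m + 6)/(2(m+1)² + 6(m+1) + 6)] · 6/10, which tends to 3/5 as m → ∞.
Convergence for |x − 5| · 3/5 < 1, i.e. |x − 5| < 5/3. So R = 5/3.
Check x = 20/3: absolute convergence follows by limit comparison with Σ 1/m².
At x = 10/3: the series is dominated by a constant times Σ 1/m², which converges (p = 2 > 1).

[10/3, 20/3]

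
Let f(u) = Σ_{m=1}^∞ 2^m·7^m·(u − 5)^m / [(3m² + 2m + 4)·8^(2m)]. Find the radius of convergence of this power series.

R = 32/7

Ratio test: |a_{m+1}/a_m| = [(3m² + 2m + 4)/(3(m+1)² + 2(m+1) + 4)] · 2·7/64 → 7/32 as m → ∞.
Convergence for |u − 5| · 7/32 < 1, i.e. |u − 5| < 32/7. So R = 32/7.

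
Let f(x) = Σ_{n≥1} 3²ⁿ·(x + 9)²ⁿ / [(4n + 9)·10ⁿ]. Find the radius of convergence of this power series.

Ratio test: |a_{n+1}/a_n| = [(4n + 9)/(4(n+1) + 9)] · 9/10 → 9/10 as n → ∞.
Since the exponent of (x + 9) increases by 2 each term, convergence requires |x + 9|² < 10/9, hence R = √10/3.

R = √10/3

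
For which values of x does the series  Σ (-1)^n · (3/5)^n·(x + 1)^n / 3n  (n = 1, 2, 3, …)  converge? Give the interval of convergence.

By the ratio test, |a_{n+1}/a_n| = [3n/3(n+1)] · 3/5 → 3/5.
Thus R = 1/(3/5) = 5/3.
At x = 2/3: convergence follows from the alternating series test (terms decrease monotonically to 0).
When x = -8/3, the terms behave like c/n; limit comparison with the harmonic series gives divergence.

(-8/3, 2/3]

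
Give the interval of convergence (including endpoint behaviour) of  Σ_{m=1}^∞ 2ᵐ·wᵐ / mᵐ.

Applying the root test, |a_m|^(1/m) = 2/m → 0.
Since the m-th root of |a_m| tends to 0, the series converges for all real w; R = ∞.

(−∞, ∞)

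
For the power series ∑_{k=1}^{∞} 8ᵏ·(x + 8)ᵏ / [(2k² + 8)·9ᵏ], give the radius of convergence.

By the ratio test, |a_{k+1}/a_k| = [(2k² + 8)/(2(k+1)² + 8)] · 8/9 → 8/9.
Hence the series converges for |x + 8| < 1/(8/9) = 9/8, so the radius of convergence is 9/8.

R = 9/8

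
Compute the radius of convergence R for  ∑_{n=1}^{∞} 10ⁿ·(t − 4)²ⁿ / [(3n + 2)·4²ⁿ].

R = 2√10/5

Ratio test: |a_{n+1}/a_n| = [(3n + 2)/(3(n+1) + 2)] · 10/16 → 5/8 as n → ∞.
Since the exponent of (t − 4) increases by 2 each term, convergence requires |t − 4|² < 8/5, hence R = 2√10/5.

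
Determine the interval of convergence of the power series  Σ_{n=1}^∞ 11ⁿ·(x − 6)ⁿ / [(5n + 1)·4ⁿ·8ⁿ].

[34/11, 98/11)

The ratio of consecutive coefficients is [(5n + 1)/(5(n+1) + 1)] · 11/(4·8) → 11/32.
Hence the series converges for |x − 6| < 1/(11/32) = 32/11, so the radius of convergence is 32/11.
Check x = 98/11: the terms are asymptotic to a nonzero constant times 1/n, so the series diverges by limit comparison with Σ 1/n.
When x = 34/11, convergence follows from the alternating series test (terms decrease monotonically to 0).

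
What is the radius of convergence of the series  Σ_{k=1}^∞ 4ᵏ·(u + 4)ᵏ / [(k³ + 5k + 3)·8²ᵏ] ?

R = 16

Apply the ratio test: |a_{k+1}| / |a_k| = [(k³ + 5k + 3)/((k+1)³ + 5(k+1) + 3)] · 4/64, which tends to 1/16 as k → ∞.
The series converges when 1/16 · |u + 4| < 1, giving R = 16.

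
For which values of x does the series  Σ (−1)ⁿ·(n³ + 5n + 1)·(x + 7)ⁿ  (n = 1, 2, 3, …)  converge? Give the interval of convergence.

(-8, -6)

The ratio of consecutive coefficients is ((n+1)³ + 5(n+1) + 1)/(n³ + 5n + 1) → 1.
Convergence for |x + 7| < 1, so R = 1.
At x = -6: the terms do not tend to 0, so the series diverges.
When x = -8, the terms have absolute value of order n³, which does not tend to 0, so the series diverges by the divergence test.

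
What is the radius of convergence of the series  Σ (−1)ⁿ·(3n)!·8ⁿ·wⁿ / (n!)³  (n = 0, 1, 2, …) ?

By the ratio test, |a_{n+1}/a_n| = (3n+1)·(3n+2)·(3n+3)/(n+1)³ · 8 → 216.
Convergence for |w| · 216 < 1, i.e. |w| < 1/216. So R = 1/216.

R = 1/216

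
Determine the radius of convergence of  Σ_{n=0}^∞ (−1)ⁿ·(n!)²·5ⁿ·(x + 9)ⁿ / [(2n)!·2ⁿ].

R = 8/5

Apply the ratio test: |a_{n+1}| / |a_n| = (n+1)²/[(2n+1)·(2n+2)] · 5/2, which tends to 5/8 as n → ∞.
Hence the series converges for |x + 9| < 1/(5/8) = 8/5, so the radius of convergence is 8/5.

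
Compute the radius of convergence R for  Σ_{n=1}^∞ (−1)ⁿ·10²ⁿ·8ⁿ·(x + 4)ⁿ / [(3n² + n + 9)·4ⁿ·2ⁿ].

R = 1/100

The ratio of consecutive coefficients is [(3n² + n + 9)/(3(n+1)² + (n+1) + 9)] · 100·8/(4·2) → 100.
The series converges when 100 · |x + 4| < 1, giving R = 1/100.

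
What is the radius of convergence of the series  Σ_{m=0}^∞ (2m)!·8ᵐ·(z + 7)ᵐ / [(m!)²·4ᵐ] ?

R = 1/8

Ratio test: |a_{m+1}/a_m| = (2m+1)·(2m+2)/(m+1)² · 8/4 → 8 as m → ∞.
Hence the series converges for |z + 7| < 1/(8) = 1/8, so the radius of convergence is 1/8.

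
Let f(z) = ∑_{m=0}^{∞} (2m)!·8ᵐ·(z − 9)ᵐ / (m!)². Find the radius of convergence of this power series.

R = 1/32

Ratio test: |a_{m+1}/a_m| = (2m+1)·(2m+2)/(m+1)² · 8 → 32 as m → ∞.
Hence the series converges for |z − 9| < 1/(32) = 1/32, so the radius of convergence is 1/32.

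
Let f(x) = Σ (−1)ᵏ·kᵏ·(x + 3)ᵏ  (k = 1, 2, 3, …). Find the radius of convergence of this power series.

R = 0

By the Cauchy root test, |a_k|^(1/k) = k → ∞.
Since the k-th root of |a_k| is unbounded, the series converges only at x = -3; R = 0.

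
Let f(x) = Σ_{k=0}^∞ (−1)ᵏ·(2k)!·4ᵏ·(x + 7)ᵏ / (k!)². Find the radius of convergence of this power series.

R = 1/16

By the ratio test, |a_{k+1}/a_k| = (2k+1)·(2k+2)/(k+1)² · 4 → 16.
The series converges when 16 · |x + 7| < 1, giving R = 1/16.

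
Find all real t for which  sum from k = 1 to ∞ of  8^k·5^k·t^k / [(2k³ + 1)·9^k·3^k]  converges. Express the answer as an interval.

[-27/40, 27/40]

Ratio test: |a_{k+1}/a_k| = [(2k³ + 1)/(2(k+1)³ + 1)] · 8·5/(9·3) → 40/27 as k → ∞.
Thus R = 1/(40/27) = 27/40.
When t = 27/40, the series is dominated by a constant times Σ 1/k³, which converges (p = 3 > 1).
Endpoint t = -27/40: the terms are on the order of 1/k³, so the series converges absolutely by comparison with the p-series (p = 3 > 1).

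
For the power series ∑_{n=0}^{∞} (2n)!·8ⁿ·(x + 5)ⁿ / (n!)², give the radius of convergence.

R = 1/32

By the ratio test, |a_{n+1}/a_n| = (2n+1)·(2n+2)/(n+1)² · 8 → 32.
The series converges when 32 · |x + 5| < 1, giving R = 1/32.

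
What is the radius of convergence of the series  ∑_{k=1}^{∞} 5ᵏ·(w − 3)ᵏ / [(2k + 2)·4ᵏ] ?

R = 4/5

By the ratio test, |a_{k+1}/a_k| = [(2k + 2)/(2(k+1) + 2)] · 5/4 → 5/4.
Convergence for |w − 3| · 5/4 < 1, i.e. |w − 3| < 4/5. So R = 4/5.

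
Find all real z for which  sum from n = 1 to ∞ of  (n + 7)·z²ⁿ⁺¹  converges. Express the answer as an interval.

(-1, 1)

The ratio of consecutive coefficients is ((n+1) + 7)/(n + 7) → 1.
Since the exponent of z increases by 2 each term, convergence requires |z|² < 1, hence R = 1.
When z = 1, the terms have absolute value of order n, which does not tend to 0, so the series diverges by the divergence test.
When z = -1, the terms do not tend to 0, so the series diverges.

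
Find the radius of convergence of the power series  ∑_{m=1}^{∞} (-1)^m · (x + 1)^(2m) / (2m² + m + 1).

R = 1

Ratio test: |a_{m+1}/a_m| = (2m² + m + 1)/(2(m+1)² + (m+1) + 1) → 1 as m → ∞.
Successive powers of (x + 1) differ by 2, so the series converges when |x + 1|² · 1 < 1, i.e. |x + 1| < √(1) = 1. So R = 1.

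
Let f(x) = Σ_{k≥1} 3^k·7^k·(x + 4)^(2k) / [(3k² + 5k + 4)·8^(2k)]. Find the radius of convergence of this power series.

R = 8√21/21

Apply the ratio test: |a_{k+1}| / |a_k| = [(3k² + 5k + 4)/(3(k+1)² + 5(k+1) + 4)] · 3·7/64, which tends to 21/64 as k → ∞.
Successive powers of (x + 4) differ by 2, so the series converges when |x + 4|² · 21/64 < 1, i.e. |x + 4| < √(64/21). So R = 8√21/21.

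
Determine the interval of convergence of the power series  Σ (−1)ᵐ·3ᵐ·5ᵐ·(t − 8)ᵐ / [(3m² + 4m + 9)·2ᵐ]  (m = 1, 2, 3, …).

The ratio of consecutive coefficients is [(3m² + 4m + 9)/(3(m+1)² + 4(m+1) + 9)] · 3·5/2 → 15/2.
The series converges when 15/2 · |t − 8| < 1, giving R = 2/15.
Endpoint t = 122/15: the terms are on the order of 1/m², so the series converges absolutely by comparison with the p-series (p = 2 > 1).
Check t = 118/15: absolute convergence follows by limit comparison with Σ 1/m².

[118/15, 122/15]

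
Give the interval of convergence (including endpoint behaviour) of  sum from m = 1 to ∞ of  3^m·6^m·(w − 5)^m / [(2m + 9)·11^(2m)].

[-31/18, 211/18)

Apply the ratio test: |a_{m+1}| / |a_m| = [(2m + 9)/(2(m+1) + 9)] · 3·6/121, which tends to 18/121 as m → ∞.
Thus R = 1/(18/121) = 121/18.
Check w = 211/18: comparison with the harmonic series Σ 1/m shows the series diverges.
Endpoint w = -31/18: an alternating series whose terms decrease to 0 in absolute value, so it converges by the Leibniz criterion.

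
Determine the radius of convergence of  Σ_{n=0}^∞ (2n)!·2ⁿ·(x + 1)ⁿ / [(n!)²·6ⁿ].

Ratio test: |a_{n+1}/a_n| = (2n+1)·(2n+2)/(n+1)² · 2/6 → 4/3 as n → ∞.
The series converges when 4/3 · |x + 1| < 1, giving R = 3/4.

R = 3/4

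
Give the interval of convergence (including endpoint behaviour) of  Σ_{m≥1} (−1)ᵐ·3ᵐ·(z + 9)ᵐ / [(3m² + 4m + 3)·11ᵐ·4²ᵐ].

The ratio of consecutive coefficients is [(3m² + 4m + 3)/(3(m+1)² + 4(m+1) + 3)] · 3/(11·16) → 3/176.
Convergence for |z + 9| · 3/176 < 1, i.e. |z + 9| < 176/3. So R = 176/3.
At z = 149/3: absolute convergence follows by limit comparison with Σ 1/m².
Check z = -203/3: absolute convergence follows by limit comparison with Σ 1/m².

[-203/3, 149/3]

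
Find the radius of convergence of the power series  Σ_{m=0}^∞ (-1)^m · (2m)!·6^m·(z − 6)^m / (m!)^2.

Apply the ratio test: |a_{m+1}| / |a_m| = (2m+1)·(2m+2)/(m+1)² · 6, which tends to 24 as m → ∞.
Hence the series converges for |z − 6| < 1/(24) = 1/24, so the radius of convergence is 1/24.

R = 1/24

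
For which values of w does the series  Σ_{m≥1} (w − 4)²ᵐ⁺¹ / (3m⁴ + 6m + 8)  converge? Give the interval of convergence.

[3, 5]

By the ratio test, |a_{m+1}/a_m| = (3m⁴ + 6m + 8)/(3(m+1)⁴ + 6(m+1) + 8) → 1.
Since the exponent of (w − 4) increases by 2 each term, convergence requires |w − 4|² < 1, hence R = 1.
Check w = 5: absolute convergence follows by limit comparison with Σ 1/m⁴.
Endpoint w = 3: the series is dominated by a constant times Σ 1/m⁴, which converges (p = 4 > 1).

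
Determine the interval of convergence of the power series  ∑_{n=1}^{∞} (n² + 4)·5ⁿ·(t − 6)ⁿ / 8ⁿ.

(22/5, 38/5)

By the ratio test, |a_{n+1}/a_n| = [((n+1)² + 4)/(n² + 4)] · 5/8 → 5/8.
The series converges when 5/8 · |t − 6| < 1, giving R = 8/5.
At t = 38/5: the terms do not tend to 0, so the series diverges.
Endpoint t = 22/5: the n-th term does not approach 0; divergence by the term test.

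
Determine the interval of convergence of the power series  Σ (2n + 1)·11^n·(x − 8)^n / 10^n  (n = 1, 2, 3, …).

(78/11, 98/11)

Apply the ratio test: |a_{n+1}| / |a_n| = [(2(n+1) + 1)/(2n + 1)] · 11/10, which tends to 11/10 as n → ∞.
Convergence for |x − 8| · 11/10 < 1, i.e. |x − 8| < 10/11. So R = 10/11.
Endpoint x = 98/11: the terms have absolute value of order n, which does not tend to 0, so the series diverges by the divergence test.
Endpoint x = 78/11: the terms do not tend to 0, so the series diverges.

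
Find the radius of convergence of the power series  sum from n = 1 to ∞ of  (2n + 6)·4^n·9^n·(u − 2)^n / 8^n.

The ratio of consecutive coefficients is [(2(n+1) + 6)/(2n + 6)] · 4·9/8 → 9/2.
Thus R = 1/(9/2) = 2/9.

R = 2/9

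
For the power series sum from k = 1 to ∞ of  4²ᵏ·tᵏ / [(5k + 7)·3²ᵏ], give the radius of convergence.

The ratio of consecutive coefficients is [(5k + 7)/(5(k+1) + 7)] · 16/9 → 16/9.
The series converges when 16/9 · |t| < 1, giving R = 9/16.

R = 9/16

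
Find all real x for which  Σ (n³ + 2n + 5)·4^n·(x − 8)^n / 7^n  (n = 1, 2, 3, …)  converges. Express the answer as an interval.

Ratio test: |a_{n+1}/a_n| = [((n+1)³ + 2(n+1) + 5)/(n³ + 2n + 5)] · 4/7 → 4/7 as n → ∞.
Convergence for |x − 8| · 4/7 < 1, i.e. |x − 8| < 7/4. So R = 7/4.
Check x = 39/4: the n-th term does not approach 0; divergence by the term test.
Endpoint x = 25/4: the terms have absolute value of order n³, which does not tend to 0, so the series diverges by the divergence test.

(25/4, 39/4)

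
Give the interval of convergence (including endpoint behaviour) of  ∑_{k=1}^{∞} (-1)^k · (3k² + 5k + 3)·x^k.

(-1, 1)

Apply the ratio test: |a_{k+1}| / |a_k| = (3(k+1)² + 5(k+1) + 3)/(3k² + 5k + 3), which tends to 1 as k → ∞.
So the series converges when |x| < 1 and diverges when |x| > 1; R = 1.
Endpoint x = 1: the terms have absolute value of order k², which does not tend to 0, so the series diverges by the divergence test.
Check x = -1: the terms have absolute value of order k², which does not tend to 0, so the series diverges by the divergence test.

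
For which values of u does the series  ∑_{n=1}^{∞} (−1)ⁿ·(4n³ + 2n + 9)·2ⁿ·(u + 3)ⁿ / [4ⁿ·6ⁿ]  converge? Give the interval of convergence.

Apply the ratio test: |a_{n+1}| / |a_n| = [(4(n+1)³ + 2(n+1) + 9)/(4n³ + 2n + 9)] · 2/(4·6), which tends to 1/12 as n → ∞.
Hence the series converges for |u + 3| < 1/(1/12) = 12, so the radius of convergence is 12.
Check u = 9: the terms have absolute value of order n³, which does not tend to 0, so the series diverges by the divergence test.
At u = -15: the terms have absolute value of order n³, which does not tend to 0, so the series diverges by the divergence test.

(-15, 9)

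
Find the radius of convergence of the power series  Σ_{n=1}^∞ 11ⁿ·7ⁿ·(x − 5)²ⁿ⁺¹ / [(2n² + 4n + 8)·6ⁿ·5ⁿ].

R = √2310/77

The ratio of consecutive coefficients is [(2n² + 4n + 8)/(2(n+1)² + 4(n+1) + 8)] · 11·7/(6·5) → 77/30.
Writing y = (x − 5)², the series in y has radius 30/77, so |x − 5| < √(30/77) and R = √2310/77.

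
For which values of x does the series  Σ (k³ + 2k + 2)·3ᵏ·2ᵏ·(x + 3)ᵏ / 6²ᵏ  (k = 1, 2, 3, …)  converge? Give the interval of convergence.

(-9, 3)

Apply the ratio test: |a_{k+1}| / |a_k| = [((k+1)³ + 2(k+1) + 2)/(k³ + 2k + 2)] · 3·2/36, which tends to 1/6 as k → ∞.
Thus R = 1/(1/6) = 6.
Endpoint x = 3: the terms have absolute value of order k³, which does not tend to 0, so the series diverges by the divergence test.
Endpoint x = -9: the terms have absolute value of order k³, which does not tend to 0, so the series diverges by the divergence test.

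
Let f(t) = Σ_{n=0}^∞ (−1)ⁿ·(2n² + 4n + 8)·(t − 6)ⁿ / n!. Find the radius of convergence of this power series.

R = ∞

The ratio of consecutive coefficients is (2(n+1)² + 4(n+1) + 8)/(2n² + 4n + 8) · 1/(n+1) → 0.
The limit is 0, so the series converges for all t; R = ∞.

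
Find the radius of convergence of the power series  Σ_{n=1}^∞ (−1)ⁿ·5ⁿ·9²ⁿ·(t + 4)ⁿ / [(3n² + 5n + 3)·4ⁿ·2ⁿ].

The ratio of consecutive coefficients is [(3n² + 5n + 3)/(3(n+1)² + 5(n+1) + 3)] · 5·81/(4·2) → 405/8.
Hence the series converges for |t + 4| < 1/(405/8) = 8/405, so the radius of convergence is 8/405.

R = 8/405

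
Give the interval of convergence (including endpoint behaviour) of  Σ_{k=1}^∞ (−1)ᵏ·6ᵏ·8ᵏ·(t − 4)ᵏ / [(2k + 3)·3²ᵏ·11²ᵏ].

Apply the ratio test: |a_{k+1}| / |a_k| = [(2k + 3)/(2(k+1) + 3)] · 6·8/(9·121), which tends to 16/363 as k → ∞.
Hence the series converges for |t − 4| < 1/(16/363) = 363/16, so the radius of convergence is 363/16.
Endpoint t = 427/16: convergence follows from the alternating series test (terms decrease monotonically to 0).
Endpoint t = -299/16: the terms behave like c/k; limit comparison with the harmonic series gives divergence.

(-299/16, 427/16]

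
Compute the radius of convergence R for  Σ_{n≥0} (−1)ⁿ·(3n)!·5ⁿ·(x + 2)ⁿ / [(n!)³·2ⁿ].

Ratio test: |a_{n+1}/a_n| = (3n+1)·(3n+2)·(3n+3)/(n+1)³ · 5/2 → 135/2 as n → ∞.
Convergence for |x + 2| · 135/2 < 1, i.e. |x + 2| < 2/135. So R = 2/135.

R = 2/135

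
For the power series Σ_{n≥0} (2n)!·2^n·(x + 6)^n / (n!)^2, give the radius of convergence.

The ratio of consecutive coefficients is (2n+1)·(2n+2)/(n+1)² · 2 → 8.
Convergence for |x + 6| · 8 < 1, i.e. |x + 6| < 1/8. So R = 1/8.

R = 1/8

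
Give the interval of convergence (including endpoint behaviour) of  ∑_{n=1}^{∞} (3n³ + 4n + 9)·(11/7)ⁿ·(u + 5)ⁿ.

(-62/11, -48/11)

By the ratio test, |a_{n+1}/a_n| = [(3(n+1)³ + 4(n+1) + 9)/(3n³ + 4n + 9)] · 11/7 → 11/7.
Convergence for |u + 5| · 11/7 < 1, i.e. |u + 5| < 7/11. So R = 7/11.
When u = -48/11, the terms have absolute value of order n³, which does not tend to 0, so the series diverges by the divergence test.
Check u = -62/11: the terms do not tend to 0, so the series diverges.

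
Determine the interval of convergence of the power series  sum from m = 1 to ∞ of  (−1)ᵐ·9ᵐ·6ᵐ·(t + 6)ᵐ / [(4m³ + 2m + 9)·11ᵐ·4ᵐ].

The ratio of consecutive coefficients is [(4m³ + 2m + 9)/(4(m+1)³ + 2(m+1) + 9)] · 9·6/(11·4) → 27/22.
Thus R = 1/(27/22) = 22/27.
Endpoint t = -140/27: the terms are on the order of 1/m³, so the series converges absolutely by comparison with the p-series (p = 3 > 1).
When t = -184/27, the terms are on the order of 1/m³, so the series converges absolutely by comparison with the p-series (p = 3 > 1).

[-184/27, -140/27]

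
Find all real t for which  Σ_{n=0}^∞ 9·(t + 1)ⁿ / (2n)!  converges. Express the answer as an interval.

Ratio test: |a_{n+1}/a_n| = 9/9 · 1/[(2n+1)·(2n+2)] → 0 as n → ∞.
Since the limit is 0 < 1 for every t, the series converges on all of ℝ and R = ∞.

(−∞, ∞)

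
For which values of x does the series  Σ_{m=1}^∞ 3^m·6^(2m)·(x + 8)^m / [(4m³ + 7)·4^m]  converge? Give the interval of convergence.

Ratio test: |a_{m+1}/a_m| = [(4m³ + 7)/(4(m+1)³ + 7)] · 3·36/4 → 27 as m → ∞.
Thus R = 1/(27) = 1/27.
At x = -215/27: absolute convergence follows by limit comparison with Σ 1/m³.
Endpoint x = -217/27: absolute convergence follows by limit comparison with Σ 1/m³.

[-217/27, -215/27]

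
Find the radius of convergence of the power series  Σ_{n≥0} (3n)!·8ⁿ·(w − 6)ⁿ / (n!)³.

R = 1/216

By the ratio test, |a_{n+1}/a_n| = (3n+1)·(3n+2)·(3n+3)/(n+1)³ · 8 → 216.
The series converges when 216 · |w − 6| < 1, giving R = 1/216.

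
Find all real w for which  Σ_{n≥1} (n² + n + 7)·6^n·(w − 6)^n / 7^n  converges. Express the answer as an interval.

(29/6, 43/6)

Ratio test: |a_{n+1}/a_n| = [((n+1)² + (n+1) + 7)/(n² + n + 7)] · 6/7 → 6/7 as n → ∞.
Convergence for |w − 6| · 6/7 < 1, i.e. |w − 6| < 7/6. So R = 7/6.
At w = 43/6: the terms have absolute value of order n², which does not tend to 0, so the series diverges by the divergence test.
When w = 29/6, the terms do not tend to 0, so the series diverges.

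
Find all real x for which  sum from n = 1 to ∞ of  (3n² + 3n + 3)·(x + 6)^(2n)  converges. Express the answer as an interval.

Ratio test: |a_{n+1}/a_n| = (3(n+1)² + 3(n+1) + 3)/(3n² + 3n + 3) → 1 as n → ∞.
Writing y = (x + 6)², the series in y has radius 1, so |x + 6| < √(1) = 1 and R = 1.
When x = -5, the terms do not tend to 0, so the series diverges.
Check x = -7: the terms have absolute value of order n², which does not tend to 0, so the series diverges by the divergence test.

(-7, -5)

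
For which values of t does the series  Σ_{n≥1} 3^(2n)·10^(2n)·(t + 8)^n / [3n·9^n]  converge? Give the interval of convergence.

The ratio of consecutive coefficients is [3n/3(n+1)] · 9·100/9 → 100.
Convergence for |t + 8| · 100 < 1, i.e. |t + 8| < 1/100. So R = 1/100.
Endpoint t = -799/100: comparison with the harmonic series Σ 1/n shows the series diverges.
At t = -801/100: convergence follows from the alternating series test (terms decrease monotonically to 0).

[-801/100, -799/100)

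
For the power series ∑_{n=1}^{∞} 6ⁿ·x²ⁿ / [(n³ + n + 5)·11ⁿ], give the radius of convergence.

R = √66/6

The ratio of consecutive coefficients is [(n³ + n + 5)/((n+1)³ + (n+1) + 5)] · 6/11 → 6/11.
Writing y = x², the series in y has radius 11/6, so |x| < √(11/6) and R = √66/6.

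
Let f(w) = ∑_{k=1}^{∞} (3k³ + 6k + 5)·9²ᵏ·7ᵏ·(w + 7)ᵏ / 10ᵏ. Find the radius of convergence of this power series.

R = 10/567

The ratio of consecutive coefficients is [(3(k+1)³ + 6(k+1) + 5)/(3k³ + 6k + 5)] · 81·7/10 → 567/10.
Hence the series converges for |w + 7| < 1/(567/10) = 10/567, so the radius of convergence is 10/567.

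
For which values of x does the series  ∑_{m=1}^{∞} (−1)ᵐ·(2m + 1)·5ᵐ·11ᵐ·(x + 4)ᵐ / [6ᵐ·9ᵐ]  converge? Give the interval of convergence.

The ratio of consecutive coefficients is [(2(m+1) + 1)/(2m + 1)] · 5·11/(6·9) → 55/54.
Hence the series converges for |x + 4| < 1/(55/54) = 54/55, so the radius of convergence is 54/55.
Endpoint x = -166/55: the terms do not tend to 0, so the series diverges.
At x = -274/55: the terms do not tend to 0, so the series diverges.

(-274/55, -166/55)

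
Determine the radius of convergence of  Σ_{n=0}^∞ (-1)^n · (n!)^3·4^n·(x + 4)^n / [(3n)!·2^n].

R = 27/2

Apply the ratio test: |a_{n+1}| / |a_n| = (n+1)³/[(3n+1)·(3n+2)·(3n+3)] · 4/2, which tends to 2/27 as n → ∞.
Thus R = 1/(2/27) = 27/2.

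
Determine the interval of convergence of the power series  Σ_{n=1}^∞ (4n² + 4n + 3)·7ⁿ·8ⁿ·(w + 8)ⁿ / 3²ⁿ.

The ratio of consecutive coefficients is [(4(n+1)² + 4(n+1) + 3)/(4n² + 4n + 3)] · 7·8/9 → 56/9.
Hence the series converges for |w + 8| < 1/(56/9) = 9/56, so the radius of convergence is 9/56.
Endpoint w = -439/56: the terms have absolute value of order n², which does not tend to 0, so the series diverges by the divergence test.
At w = -457/56: the n-th term does not approach 0; divergence by the term test.

(-457/56, -439/56)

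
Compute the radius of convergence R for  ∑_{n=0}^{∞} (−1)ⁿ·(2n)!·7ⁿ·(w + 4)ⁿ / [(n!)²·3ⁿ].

Apply the ratio test: |a_{n+1}| / |a_n| = (2n+1)·(2n+2)/(n+1)² · 7/3, which tends to 28/3 as n → ∞.
Thus R = 1/(28/3) = 3/28.

R = 3/28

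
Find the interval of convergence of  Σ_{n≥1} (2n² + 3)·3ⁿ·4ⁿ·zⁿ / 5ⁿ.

Ratio test: |a_{n+1}/a_n| = [(2(n+1)² + 3)/(2n² + 3)] · 3·4/5 → 12/5 as n → ∞.
Hence the series converges for |z| < 1/(12/5) = 5/12, so the radius of convergence is 5/12.
Check z = 5/12: the terms have absolute value of order n², which does not tend to 0, so the series diverges by the divergence test.
When z = -5/12, the n-th term does not approach 0; divergence by the term test.

(-5/12, 5/12)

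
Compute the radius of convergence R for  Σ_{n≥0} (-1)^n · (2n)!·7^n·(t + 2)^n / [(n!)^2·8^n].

The ratio of consecutive coefficients is (2n+1)·(2n+2)/(n+1)² · 7/8 → 7/2.
The series converges when 7/2 · |t + 2| < 1, giving R = 2/7.

R = 2/7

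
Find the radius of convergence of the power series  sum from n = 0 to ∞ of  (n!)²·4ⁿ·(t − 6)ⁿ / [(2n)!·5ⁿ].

The ratio of consecutive coefficients is (n+1)²/[(2n+1)·(2n+2)] · 4/5 → 1/5.
The series converges when 1/5 · |t − 6| < 1, giving R = 5.

R = 5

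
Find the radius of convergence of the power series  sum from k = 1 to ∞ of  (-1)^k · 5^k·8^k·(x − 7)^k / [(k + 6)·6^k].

By the ratio test, |a_{k+1}/a_k| = [(k + 6)/((k+1) + 6)] · 5·8/6 → 20/3.
Hence the series converges for |x − 7| < 1/(20/3) = 3/20, so the radius of convergence is 3/20.

R = 3/20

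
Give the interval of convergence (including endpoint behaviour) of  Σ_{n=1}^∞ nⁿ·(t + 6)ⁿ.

{-6}

Root test: |a_n|^(1/n) = n → ∞.
Since the n-th root of |a_n| is unbounded, the series converges only at t = -6; R = 0.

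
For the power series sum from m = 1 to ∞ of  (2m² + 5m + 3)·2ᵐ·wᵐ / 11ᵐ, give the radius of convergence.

R = 11/2

By the ratio test, |a_{m+1}/a_m| = [(2(m+1)² + 5(m+1) + 3)/(2m² + 5m + 3)] · 2/11 → 2/11.
Convergence for |w| · 2/11 < 1, i.e. |w| < 11/2. So R = 11/2.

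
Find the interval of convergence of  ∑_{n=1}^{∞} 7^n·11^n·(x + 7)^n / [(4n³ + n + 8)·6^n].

The ratio of consecutive coefficients is [(4n³ + n + 8)/(4(n+1)³ + (n+1) + 8)] · 7·11/6 → 77/6.
Thus R = 1/(77/6) = 6/77.
At x = -533/77: the terms are on the order of 1/n³, so the series converges absolutely by comparison with the p-series (p = 3 > 1).
Endpoint x = -545/77: absolute convergence follows by limit comparison with Σ 1/n³.

[-545/77, -533/77]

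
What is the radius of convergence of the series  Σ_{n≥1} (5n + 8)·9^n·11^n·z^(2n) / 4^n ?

R = 2√11/33

Ratio test: |a_{n+1}/a_n| = [(5(n+1) + 8)/(5n + 8)] · 9·11/4 → 99/4 as n → ∞.
Since the exponent of z increases by 2 each term, convergence requires |z|² < 4/99, hence R = 2√11/33.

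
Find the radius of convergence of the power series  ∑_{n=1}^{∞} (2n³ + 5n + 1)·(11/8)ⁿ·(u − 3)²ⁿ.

Apply the ratio test: |a_{n+1}| / |a_n| = [(2(n+1)³ + 5(n+1) + 1)/(2n³ + 5n + 1)] · 11/8, which tends to 11/8 as n → ∞.
Since the exponent of (u − 3) increases by 2 each term, convergence requires |u − 3|² < 8/11, hence R = 2√22/11.

R = 2√22/11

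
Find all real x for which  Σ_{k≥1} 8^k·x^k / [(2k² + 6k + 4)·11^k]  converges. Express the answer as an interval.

[-11/8, 11/8]

Ratio test: |a_{k+1}/a_k| = [(2k² + 6k + 4)/(2(k+1)² + 6(k+1) + 4)] · 8/11 → 8/11 as k → ∞.
Hence the series converges for |x| < 1/(8/11) = 11/8, so the radius of convergence is 11/8.
Check x = 11/8: the terms are on the order of 1/k², so the series converges absolutely by comparison with the p-series (p = 2 > 1).
Check x = -11/8: the terms are on the order of 1/k², so the series converges absolutely by comparison with the p-series (p = 2 > 1).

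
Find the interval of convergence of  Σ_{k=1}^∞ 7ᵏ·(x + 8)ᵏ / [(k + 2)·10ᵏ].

[-66/7, -46/7)

Apply the ratio test: |a_{k+1}| / |a_k| = [(k + 2)/((k+1) + 2)] · 7/10, which tends to 7/10 as k → ∞.
Convergence for |x + 8| · 7/10 < 1, i.e. |x + 8| < 10/7. So R = 10/7.
When x = -46/7, the terms behave like c/k; limit comparison with the harmonic series gives divergence.
Endpoint x = -66/7: an alternating series whose terms decrease to 0 in absolute value, so it converges by the Leibniz criterion.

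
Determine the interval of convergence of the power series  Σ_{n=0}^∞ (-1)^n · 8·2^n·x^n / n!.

(−∞, ∞)

The ratio of consecutive coefficients is 8/8 · 2 · 1/(n+1) → 0.
Since the limit is 0 < 1 for every x, the series converges on all of ℝ and R = ∞.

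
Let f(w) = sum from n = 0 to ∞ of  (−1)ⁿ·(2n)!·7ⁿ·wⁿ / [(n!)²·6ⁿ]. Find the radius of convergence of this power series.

R = 3/14

Apply the ratio test: |a_{n+1}| / |a_n| = (2n+1)·(2n+2)/(n+1)² · 7/6, which tends to 14/3 as n → ∞.
Convergence for |w| · 14/3 < 1, i.e. |w| < 3/14. So R = 3/14.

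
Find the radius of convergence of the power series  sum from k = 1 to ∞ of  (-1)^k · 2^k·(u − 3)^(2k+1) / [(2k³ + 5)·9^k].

Ratio test: |a_{k+1}/a_k| = [(2k³ + 5)/(2(k+1)³ + 5)] · 2/9 → 2/9 as k → ∞.
Successive powers of (u − 3) differ by 2, so the series converges when |u − 3|² · 2/9 < 1, i.e. |u − 3| < √(9/2). So R = 3√2/2.

R = 3√2/2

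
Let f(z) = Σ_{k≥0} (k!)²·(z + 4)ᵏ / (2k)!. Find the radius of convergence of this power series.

By the ratio test, |a_{k+1}/a_k| = (k+1)²/[(2k+1)·(2k+2)] → 1/4.
Thus R = 1/(1/4) = 4.

R = 4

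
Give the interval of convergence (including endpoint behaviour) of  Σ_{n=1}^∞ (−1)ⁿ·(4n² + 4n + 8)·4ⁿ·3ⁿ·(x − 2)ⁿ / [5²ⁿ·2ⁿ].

The ratio of consecutive coefficients is [(4(n+1)² + 4(n+1) + 8)/(4n² + 4n + 8)] · 4·3/(25·2) → 6/25.
Hence the series converges for |x − 2| < 1/(6/25) = 25/6, so the radius of convergence is 25/6.
Check x = 37/6: the terms have absolute value of order n², which does not tend to 0, so the series diverges by the divergence test.
When x = -13/6, the n-th term does not approach 0; divergence by the term test.

(-13/6, 37/6)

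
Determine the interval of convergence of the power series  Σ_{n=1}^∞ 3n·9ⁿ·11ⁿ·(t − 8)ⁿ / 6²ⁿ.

Ratio test: |a_{n+1}/a_n| = [3(n+1)/3n] · 9·11/36 → 11/4 as n → ∞.
Thus R = 1/(11/4) = 4/11.
Endpoint t = 92/11: the terms have absolute value of order n, which does not tend to 0, so the series diverges by the divergence test.
Check t = 84/11: the terms have absolute value of order n, which does not tend to 0, so the series diverges by the divergence test.

(84/11, 92/11)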